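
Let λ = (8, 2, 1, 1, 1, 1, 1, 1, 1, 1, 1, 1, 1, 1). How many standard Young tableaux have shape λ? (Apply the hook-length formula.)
# SYT of shape (8, 2, 1, 1, 1, 1, 1, 1, 1, 1, 1, 1, 1, 1) = 1385670

Hook-length formula: f^λ = n! / Π hook(c), product over all cells c of the Young diagram. For λ = (8, 2, 1, 1, 1, 1, 1, 1, 1, 1, 1, 1, 1, 1), n = 22 boxes. Hook lengths by row (left-to-right, top-to-bottom): [21, 8, 6, 5, 4, 3, 2, 1]; [14, 1]; [12]; [11]; [10]; [9]; [8]; [7]; [6]; [5]; [4]; [3]; [2]; [1]. Product of hooks = 811160469504000. So f^λ = 22! / 811160469504000 = 1124000727777607680000 / 811160469504000 = 1385670.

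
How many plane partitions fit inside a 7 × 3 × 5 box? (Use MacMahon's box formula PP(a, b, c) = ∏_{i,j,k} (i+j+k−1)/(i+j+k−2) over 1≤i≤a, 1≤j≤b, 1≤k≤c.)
PP(7, 3, 5) = 16195608

Evaluate the triple product over i = 1..7, j = 1..3, k = 1..5. The factors are (2/1) · (3/2) · (4/3) · (5/4) · (6/5) · (3/2) · (4/3) · (5/4) · … (105 factors total). The numerators and denominators telescope so the product is an integer; carrying out the multiplication exactly gives PP(7, 3, 5) = 16195608.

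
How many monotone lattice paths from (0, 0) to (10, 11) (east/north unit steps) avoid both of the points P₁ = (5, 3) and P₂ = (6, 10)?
Number of paths = 242844

Inclusion–exclusion. Total paths: C(21, 10) = 352716. Through P₁: C(8, 5)·C(13, 5) = 72072. Through P₂: C(16, 6)·C(5, 4) = 40040. Since P₁ is strictly southwest of P₂, a monotone path through both must visit P₁ then P₂; paths through both = C(8, 5)·C(8, 1)·C(5, 4) = 2240. Avoid both = 352716 − 72072 − 40040 + 2240 = 242844.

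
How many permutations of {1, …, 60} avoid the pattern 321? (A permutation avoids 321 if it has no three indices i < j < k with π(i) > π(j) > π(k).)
C_60 = 1583850964596120042686772779038896

These 321-avoiding permutations are counted by the Catalan number C_n = (1/(n + 1)) · C(2n, n). For n = 60: C_60 = (1/61) · C(120, 60) = 96614908840363322603893139521372656/61 = 1583850964596120042686772779038896.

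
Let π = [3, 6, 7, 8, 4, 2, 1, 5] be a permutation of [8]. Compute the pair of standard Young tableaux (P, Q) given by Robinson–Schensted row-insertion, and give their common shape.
P = [1, 4, 5, 8] / [2, 7] / [3] / [6];  Q = [1, 2, 3, 4] / [5, 8] / [6] / [7];  common shape = (4, 2, 1, 1)

Row-insert the values π_1, π_2, … into P one at a time, bumping the leftmost entry strictly greater than the inserted value down to the next row. The recording tableau Q records, in position (i, j), the step at which that cell was added to P.
  Insert 3 (step 1): P = [3];  Q = [1]
  Insert 6 (step 2): P = [3, 6];  Q = [1, 2]
  Insert 7 (step 3): P = [3, 6, 7];  Q = [1, 2, 3]
  Insert 8 (step 4): P = [3, 6, 7, 8];  Q = [1, 2, 3, 4]
  Insert 4 (step 5): P = [3, 4, 7, 8] / [6];  Q = [1, 2, 3, 4] / [5]
  Insert 2 (step 6): P = [2, 4, 7, 8] / [3] / [6];  Q = [1, 2, 3, 4] / [5] / [6]
  Insert 1 (step 7): P = [1, 4, 7, 8] / [2] / [3] / [6];  Q = [1, 2, 3, 4] / [5] / [6] / [7]
  Insert 5 (step 8): P = [1, 4, 5, 8] / [2, 7] / [3] / [6];  Q = [1, 2, 3, 4] / [5, 8] / [6] / [7]
Final shape: (4, 2, 1, 1).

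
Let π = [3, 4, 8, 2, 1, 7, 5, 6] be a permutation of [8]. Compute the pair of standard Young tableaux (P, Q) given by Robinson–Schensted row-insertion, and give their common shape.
P = [1, 4, 5, 6] / [2, 7] / [3, 8];  Q = [1, 2, 3, 8] / [4, 6] / [5, 7];  common shape = (4, 2, 2)

Row-insert the values π_1, π_2, … into P one at a time, bumping the leftmost entry strictly greater than the inserted value down to the next row. The recording tableau Q records, in position (i, j), the step at which that cell was added to P.
  Insert 3 (step 1): P = [3];  Q = [1]
  Insert 4 (step 2): P = [3, 4];  Q = [1, 2]
  Insert 8 (step 3): P = [3, 4, 8];  Q = [1, 2, 3]
  Insert 2 (step 4): P = [2, 4, 8] / [3];  Q = [1, 2, 3] / [4]
  Insert 1 (step 5): P = [1, 4, 8] / [2] / [3];  Q = [1, 2, 3] / [4] / [5]
  Insert 7 (step 6): P = [1, 4, 7] / [2, 8] / [3];  Q = [1, 2, 3] / [4, 6] / [5]
  Insert 5 (step 7): P = [1, 4, 5] / [2, 7] / [3, 8];  Q = [1, 2, 3] / [4, 6] / [5, 7]
  Insert 6 (step 8): P = [1, 4, 5, 6] / [2, 7] / [3, 8];  Q = [1, 2, 3, 8] / [4, 6] / [5, 7]
Final shape: (4, 2, 2).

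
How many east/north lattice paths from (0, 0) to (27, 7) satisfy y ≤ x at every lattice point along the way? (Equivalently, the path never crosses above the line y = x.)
Number of paths = 4034712

By the reflection principle (André's argument), the number of monotone paths to (27, 7) with n ≤ m that never go above y = x is C(34, 27) − C(34, 28) = 5379616 − 1344904 = 4034712.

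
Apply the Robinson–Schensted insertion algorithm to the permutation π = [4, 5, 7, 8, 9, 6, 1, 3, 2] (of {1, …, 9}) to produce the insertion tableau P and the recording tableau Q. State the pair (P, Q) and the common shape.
P = [1, 2, 6, 8, 9] / [3, 5] / [4] / [7];  Q = [1, 2, 3, 4, 5] / [6, 8] / [7] / [9];  common shape = (5, 2, 1, 1)

Row-insert the values π_1, π_2, … into P one at a time, bumping the leftmost entry strictly greater than the inserted value down to the next row. The recording tableau Q records, in position (i, j), the step at which that cell was added to P.
  Insert 4 (step 1): P = [4];  Q = [1]
  Insert 5 (step 2): P = [4, 5];  Q = [1, 2]
  Insert 7 (step 3): P = [4, 5, 7];  Q = [1, 2, 3]
  Insert 8 (step 4): P = [4, 5, 7, 8];  Q = [1, 2, 3, 4]
  Insert 9 (step 5): P = [4, 5, 7, 8, 9];  Q = [1, 2, 3, 4, 5]
  Insert 6 (step 6): P = [4, 5, 6, 8, 9] / [7];  Q = [1, 2, 3, 4, 5] / [6]
  Insert 1 (step 7): P = [1, 5, 6, 8, 9] / [4] / [7];  Q = [1, 2, 3, 4, 5] / [6] / [7]
  Insert 3 (step 8): P = [1, 3, 6, 8, 9] / [4, 5] / [7];  Q = [1, 2, 3, 4, 5] / [6, 8] / [7]
  Insert 2 (step 9): P = [1, 2, 6, 8, 9] / [3, 5] / [4] / [7];  Q = [1, 2, 3, 4, 5] / [6, 8] / [7] / [9]
Final shape: (5, 2, 1, 1).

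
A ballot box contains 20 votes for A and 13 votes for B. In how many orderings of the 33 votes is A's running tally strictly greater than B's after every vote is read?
Strict-lead orderings = 121580760

Total orderings of the 33 votes with 20 for A: C(33, 20) = 573166440. By the Bertrand ballot formula (Cycle Lemma / reflection principle), the number of orderings in which A is strictly ahead of B throughout is (p − q)/(p + q) · C(p + q, p) = (20 − 13)/(20 + 13) · 573166440 = 121580760.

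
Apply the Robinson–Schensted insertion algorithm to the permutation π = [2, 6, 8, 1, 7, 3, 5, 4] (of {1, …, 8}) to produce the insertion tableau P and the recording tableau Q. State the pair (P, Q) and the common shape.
P = [1, 3, 4] / [2, 5, 7] / [6] / [8];  Q = [1, 2, 3] / [4, 5, 7] / [6] / [8];  common shape = (3, 3, 1, 1)

Row-insert the values π_1, π_2, … into P one at a time, bumping the leftmost entry strictly greater than the inserted value down to the next row. The recording tableau Q records, in position (i, j), the step at which that cell was added to P.
  Insert 2 (step 1): P = [2];  Q = [1]
  Insert 6 (step 2): P = [2, 6];  Q = [1, 2]
  Insert 8 (step 3): P = [2, 6, 8];  Q = [1, 2, 3]
  Insert 1 (step 4): P = [1, 6, 8] / [2];  Q = [1, 2, 3] / [4]
  Insert 7 (step 5): P = [1, 6, 7] / [2, 8];  Q = [1, 2, 3] / [4, 5]
  Insert 3 (step 6): P = [1, 3, 7] / [2, 6] / [8];  Q = [1, 2, 3] / [4, 5] / [6]
  Insert 5 (step 7): P = [1, 3, 5] / [2, 6, 7] / [8];  Q = [1, 2, 3] / [4, 5, 7] / [6]
  Insert 4 (step 8): P = [1, 3, 4] / [2, 5, 7] / [6] / [8];  Q = [1, 2, 3] / [4, 5, 7] / [6] / [8]
Final shape: (3, 3, 1, 1).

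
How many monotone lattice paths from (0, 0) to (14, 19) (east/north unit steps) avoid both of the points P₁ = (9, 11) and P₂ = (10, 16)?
Number of paths = 452005555

Inclusion–exclusion. Total paths: C(33, 14) = 818809200. Through P₁: C(20, 9)·C(13, 5) = 216164520. Through P₂: C(26, 10)·C(7, 4) = 185910725. Since P₁ is strictly southwest of P₂, a monotone path through both must visit P₁ then P₂; paths through both = C(20, 9)·C(6, 1)·C(7, 4) = 35271600. Avoid both = 818809200 − 216164520 − 185910725 + 35271600 = 452005555.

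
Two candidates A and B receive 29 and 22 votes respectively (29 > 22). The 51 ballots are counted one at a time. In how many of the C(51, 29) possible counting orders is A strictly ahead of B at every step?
Strict-lead orderings = 21422369201800

Total orderings of the 51 votes with 29 for A: C(51, 29) = 156077261327400. By the Bertrand ballot formula (Cycle Lemma / reflection principle), the number of orderings in which A is strictly ahead of B throughout is (p − q)/(p + q) · C(p + q, p) = (29 − 22)/(29 + 22) · 156077261327400 = 21422369201800.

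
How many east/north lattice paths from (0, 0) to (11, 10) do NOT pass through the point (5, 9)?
Number of paths = 338702

Total paths from (0, 0) to (11, 10): C(21, 11) = 352716. Paths through (5, 9): (paths (0, 0) → (5, 9)) × (paths (5, 9) → (11, 10)) = C(14, 5) · C(7, 6) = 2002 · 7 = 14014. Avoidance count = 352716 − 14014 = 338702.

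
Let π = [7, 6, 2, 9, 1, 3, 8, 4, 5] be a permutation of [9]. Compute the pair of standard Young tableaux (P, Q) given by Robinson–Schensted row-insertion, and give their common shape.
P = [1, 3, 4, 5] / [2, 8] / [6, 9] / [7];  Q = [1, 4, 7, 9] / [2, 6] / [3, 8] / [5];  common shape = (4, 2, 2, 1)

Row-insert the values π_1, π_2, … into P one at a time, bumping the leftmost entry strictly greater than the inserted value down to the next row. The recording tableau Q records, in position (i, j), the step at which that cell was added to P.
  Insert 7 (step 1): P = [7];  Q = [1]
  Insert 6 (step 2): P = [6] / [7];  Q = [1] / [2]
  Insert 2 (step 3): P = [2] / [6] / [7];  Q = [1] / [2] / [3]
  Insert 9 (step 4): P = [2, 9] / [6] / [7];  Q = [1, 4] / [2] / [3]
  Insert 1 (step 5): P = [1, 9] / [2] / [6] / [7];  Q = [1, 4] / [2] / [3] / [5]
  Insert 3 (step 6): P = [1, 3] / [2, 9] / [6] / [7];  Q = [1, 4] / [2, 6] / [3] / [5]
  Insert 8 (step 7): P = [1, 3, 8] / [2, 9] / [6] / [7];  Q = [1, 4, 7] / [2, 6] / [3] / [5]
  Insert 4 (step 8): P = [1, 3, 4] / [2, 8] / [6, 9] / [7];  Q = [1, 4, 7] / [2, 6] / [3, 8] / [5]
  Insert 5 (step 9): P = [1, 3, 4, 5] / [2, 8] / [6, 9] / [7];  Q = [1, 4, 7, 9] / [2, 6] / [3, 8] / [5]
Final shape: (4, 2, 2, 1).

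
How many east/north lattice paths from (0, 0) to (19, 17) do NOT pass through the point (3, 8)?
Number of paths = 8260405725

Total paths from (0, 0) to (19, 17): C(36, 19) = 8597496600. Paths through (3, 8): (paths (0, 0) → (3, 8)) × (paths (3, 8) → (19, 17)) = C(11, 3) · C(25, 16) = 165 · 2042975 = 337090875. Avoidance count = 8597496600 − 337090875 = 8260405725.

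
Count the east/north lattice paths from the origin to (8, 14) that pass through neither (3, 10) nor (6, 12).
Number of paths = 189510

Inclusion–exclusion. Total paths: C(22, 8) = 319770. Through P₁: C(13, 3)·C(9, 5) = 36036. Through P₂: C(18, 6)·C(4, 2) = 111384. Since P₁ is strictly southwest of P₂, a monotone path through both must visit P₁ then P₂; paths through both = C(13, 3)·C(5, 3)·C(4, 2) = 17160. Avoid both = 319770 − 36036 − 111384 + 17160 = 189510.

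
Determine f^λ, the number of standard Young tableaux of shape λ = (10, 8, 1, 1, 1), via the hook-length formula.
# SYT of shape (10, 8, 1, 1, 1) = 9069840

Hook-length formula: f^λ = n! / Π hook(c), product over all cells c of the Young diagram. For λ = (10, 8, 1, 1, 1), n = 21 boxes. Hook lengths by row (left-to-right, top-to-bottom): [14, 10, 9, 8, 7, 6, 5, 4, 2, 1]; [11, 7, 6, 5, 4, 3, 2, 1]; [3]; [2]; [1]. Product of hooks = 5633058816000. So f^λ = 21! / 5633058816000 = 51090942171709440000 / 5633058816000 = 9069840.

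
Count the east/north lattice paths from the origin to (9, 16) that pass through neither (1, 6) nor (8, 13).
Number of paths = 1018805

Inclusion–exclusion. Total paths: C(25, 9) = 2042975. Through P₁: C(7, 1)·C(18, 8) = 306306. Through P₂: C(21, 8)·C(4, 1) = 813960. Since P₁ is strictly southwest of P₂, a monotone path through both must visit P₁ then P₂; paths through both = C(7, 1)·C(14, 7)·C(4, 1) = 96096. Avoid both = 2042975 − 306306 − 813960 + 96096 = 1018805.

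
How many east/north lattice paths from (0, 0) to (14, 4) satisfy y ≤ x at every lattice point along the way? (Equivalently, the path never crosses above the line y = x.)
Number of paths = 2244

By the reflection principle (André's argument), the number of monotone paths to (14, 4) with n ≤ m that never go above y = x is C(18, 14) − C(18, 15) = 3060 − 816 = 2244.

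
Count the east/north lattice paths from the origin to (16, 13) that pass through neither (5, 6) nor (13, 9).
Number of paths = 38419577

Inclusion–exclusion. Total paths: C(29, 16) = 67863915. Through P₁: C(11, 5)·C(18, 11) = 14702688. Through P₂: C(22, 13)·C(7, 3) = 17409700. Since P₁ is strictly southwest of P₂, a monotone path through both must visit P₁ then P₂; paths through both = C(11, 5)·C(11, 8)·C(7, 3) = 2668050. Avoid both = 67863915 − 14702688 − 17409700 + 2668050 = 38419577.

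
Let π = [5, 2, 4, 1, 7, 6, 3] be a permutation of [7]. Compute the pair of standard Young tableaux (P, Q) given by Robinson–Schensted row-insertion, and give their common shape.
P = [1, 3, 6] / [2, 4] / [5, 7];  Q = [1, 3, 5] / [2, 6] / [4, 7];  common shape = (3, 2, 2)

Row-insert the values π_1, π_2, … into P one at a time, bumping the leftmost entry strictly greater than the inserted value down to the next row. The recording tableau Q records, in position (i, j), the step at which that cell was added to P.
  Insert 5 (step 1): P = [5];  Q = [1]
  Insert 2 (step 2): P = [2] / [5];  Q = [1] / [2]
  Insert 4 (step 3): P = [2, 4] / [5];  Q = [1, 3] / [2]
  Insert 1 (step 4): P = [1, 4] / [2] / [5];  Q = [1, 3] / [2] / [4]
  Insert 7 (step 5): P = [1, 4, 7] / [2] / [5];  Q = [1, 3, 5] / [2] / [4]
  Insert 6 (step 6): P = [1, 4, 6] / [2, 7] / [5];  Q = [1, 3, 5] / [2, 6] / [4]
  Insert 3 (step 7): P = [1, 3, 6] / [2, 4] / [5, 7];  Q = [1, 3, 5] / [2, 6] / [4, 7]
Final shape: (3, 2, 2).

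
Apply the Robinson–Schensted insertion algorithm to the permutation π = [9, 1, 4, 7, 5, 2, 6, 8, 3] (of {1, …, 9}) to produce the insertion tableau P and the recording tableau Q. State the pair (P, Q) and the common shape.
P = [1, 2, 3, 6, 8] / [4, 5] / [7] / [9];  Q = [1, 3, 4, 7, 8] / [2, 9] / [5] / [6];  common shape = (5, 2, 1, 1)

Row-insert the values π_1, π_2, … into P one at a time, bumping the leftmost entry strictly greater than the inserted value down to the next row. The recording tableau Q records, in position (i, j), the step at which that cell was added to P.
  Insert 9 (step 1): P = [9];  Q = [1]
  Insert 1 (step 2): P = [1] / [9];  Q = [1] / [2]
  Insert 4 (step 3): P = [1, 4] / [9];  Q = [1, 3] / [2]
  Insert 7 (step 4): P = [1, 4, 7] / [9];  Q = [1, 3, 4] / [2]
  Insert 5 (step 5): P = [1, 4, 5] / [7] / [9];  Q = [1, 3, 4] / [2] / [5]
  Insert 2 (step 6): P = [1, 2, 5] / [4] / [7] / [9];  Q = [1, 3, 4] / [2] / [5] / [6]
  Insert 6 (step 7): P = [1, 2, 5, 6] / [4] / [7] / [9];  Q = [1, 3, 4, 7] / [2] / [5] / [6]
  Insert 8 (step 8): P = [1, 2, 5, 6, 8] / [4] / [7] / [9];  Q = [1, 3, 4, 7, 8] / [2] / [5] / [6]
  Insert 3 (step 9): P = [1, 2, 3, 6, 8] / [4, 5] / [7] / [9];  Q = [1, 3, 4, 7, 8] / [2, 9] / [5] / [6]
Final shape: (5, 2, 1, 1).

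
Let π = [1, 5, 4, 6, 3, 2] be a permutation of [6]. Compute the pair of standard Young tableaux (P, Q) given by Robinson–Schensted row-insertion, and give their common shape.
P = [1, 2, 6] / [3] / [4] / [5];  Q = [1, 2, 4] / [3] / [5] / [6];  common shape = (3, 1, 1, 1)

Row-insert the values π_1, π_2, … into P one at a time, bumping the leftmost entry strictly greater than the inserted value down to the next row. The recording tableau Q records, in position (i, j), the step at which that cell was added to P.
  Insert 1 (step 1): P = [1];  Q = [1]
  Insert 5 (step 2): P = [1, 5];  Q = [1, 2]
  Insert 4 (step 3): P = [1, 4] / [5];  Q = [1, 2] / [3]
  Insert 6 (step 4): P = [1, 4, 6] / [5];  Q = [1, 2, 4] / [3]
  Insert 3 (step 5): P = [1, 3, 6] / [4] / [5];  Q = [1, 2, 4] / [3] / [5]
  Insert 2 (step 6): P = [1, 2, 6] / [3] / [4] / [5];  Q = [1, 2, 4] / [3] / [5] / [6]
Final shape: (3, 1, 1, 1).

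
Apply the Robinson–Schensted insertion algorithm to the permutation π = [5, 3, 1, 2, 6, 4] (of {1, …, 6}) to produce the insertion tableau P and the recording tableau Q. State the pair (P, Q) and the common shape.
P = [1, 2, 4] / [3, 6] / [5];  Q = [1, 4, 5] / [2, 6] / [3];  common shape = (3, 2, 1)

Row-insert the values π_1, π_2, … into P one at a time, bumping the leftmost entry strictly greater than the inserted value down to the next row. The recording tableau Q records, in position (i, j), the step at which that cell was added to P.
  Insert 5 (step 1): P = [5];  Q = [1]
  Insert 3 (step 2): P = [3] / [5];  Q = [1] / [2]
  Insert 1 (step 3): P = [1] / [3] / [5];  Q = [1] / [2] / [3]
  Insert 2 (step 4): P = [1, 2] / [3] / [5];  Q = [1, 4] / [2] / [3]
  Insert 6 (step 5): P = [1, 2, 6] / [3] / [5];  Q = [1, 4, 5] / [2] / [3]
  Insert 4 (step 6): P = [1, 2, 4] / [3, 6] / [5];  Q = [1, 4, 5] / [2, 6] / [3]
Final shape: (3, 2, 1).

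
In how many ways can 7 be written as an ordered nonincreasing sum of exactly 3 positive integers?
p(7, 3 parts) = 4

Partitions of n into exactly k parts ↔ partitions of n − k into at most k parts (subtract 1 from each part). For n = 7, k = 3, the partitions are: 5+1+1, 4+2+1, 3+3+1, 3+2+2. Count = 4.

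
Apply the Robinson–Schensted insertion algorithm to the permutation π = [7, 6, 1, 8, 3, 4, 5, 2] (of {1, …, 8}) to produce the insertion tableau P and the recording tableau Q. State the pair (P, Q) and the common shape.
P = [1, 2, 4, 5] / [3, 8] / [6] / [7];  Q = [1, 4, 6, 7] / [2, 5] / [3] / [8];  common shape = (4, 2, 1, 1)

Row-insert the values π_1, π_2, … into P one at a time, bumping the leftmost entry strictly greater than the inserted value down to the next row. The recording tableau Q records, in position (i, j), the step at which that cell was added to P.
  Insert 7 (step 1): P = [7];  Q = [1]
  Insert 6 (step 2): P = [6] / [7];  Q = [1] / [2]
  Insert 1 (step 3): P = [1] / [6] / [7];  Q = [1] / [2] / [3]
  Insert 8 (step 4): P = [1, 8] / [6] / [7];  Q = [1, 4] / [2] / [3]
  Insert 3 (step 5): P = [1, 3] / [6, 8] / [7];  Q = [1, 4] / [2, 5] / [3]
  Insert 4 (step 6): P = [1, 3, 4] / [6, 8] / [7];  Q = [1, 4, 6] / [2, 5] / [3]
  Insert 5 (step 7): P = [1, 3, 4, 5] / [6, 8] / [7];  Q = [1, 4, 6, 7] / [2, 5] / [3]
  Insert 2 (step 8): P = [1, 2, 4, 5] / [3, 8] / [6] / [7];  Q = [1, 4, 6, 7] / [2, 5] / [3] / [8]
Final shape: (4, 2, 1, 1).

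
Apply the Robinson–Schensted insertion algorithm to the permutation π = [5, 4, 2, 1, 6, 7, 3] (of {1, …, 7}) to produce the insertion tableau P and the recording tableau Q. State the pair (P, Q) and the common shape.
P = [1, 3, 7] / [2, 6] / [4] / [5];  Q = [1, 5, 6] / [2, 7] / [3] / [4];  common shape = (3, 2, 1, 1)

Row-insert the values π_1, π_2, … into P one at a time, bumping the leftmost entry strictly greater than the inserted value down to the next row. The recording tableau Q records, in position (i, j), the step at which that cell was added to P.
  Insert 5 (step 1): P = [5];  Q = [1]
  Insert 4 (step 2): P = [4] / [5];  Q = [1] / [2]
  Insert 2 (step 3): P = [2] / [4] / [5];  Q = [1] / [2] / [3]
  Insert 1 (step 4): P = [1] / [2] / [4] / [5];  Q = [1] / [2] / [3] / [4]
  Insert 6 (step 5): P = [1, 6] / [2] / [4] / [5];  Q = [1, 5] / [2] / [3] / [4]
  Insert 7 (step 6): P = [1, 6, 7] / [2] / [4] / [5];  Q = [1, 5, 6] / [2] / [3] / [4]
  Insert 3 (step 7): P = [1, 3, 7] / [2, 6] / [4] / [5];  Q = [1, 5, 6] / [2, 7] / [3] / [4]
Final shape: (3, 2, 1, 1).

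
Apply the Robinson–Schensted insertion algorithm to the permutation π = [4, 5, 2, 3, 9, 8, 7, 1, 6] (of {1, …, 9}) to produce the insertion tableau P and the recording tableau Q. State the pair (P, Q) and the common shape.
P = [1, 3, 6] / [2, 5, 7] / [4, 8] / [9];  Q = [1, 2, 5] / [3, 4, 6] / [7, 9] / [8];  common shape = (3, 3, 2, 1)

Row-insert the values π_1, π_2, … into P one at a time, bumping the leftmost entry strictly greater than the inserted value down to the next row. The recording tableau Q records, in position (i, j), the step at which that cell was added to P.
  Insert 4 (step 1): P = [4];  Q = [1]
  Insert 5 (step 2): P = [4, 5];  Q = [1, 2]
  Insert 2 (step 3): P = [2, 5] / [4];  Q = [1, 2] / [3]
  Insert 3 (step 4): P = [2, 3] / [4, 5];  Q = [1, 2] / [3, 4]
  Insert 9 (step 5): P = [2, 3, 9] / [4, 5];  Q = [1, 2, 5] / [3, 4]
  Insert 8 (step 6): P = [2, 3, 8] / [4, 5, 9];  Q = [1, 2, 5] / [3, 4, 6]
  Insert 7 (step 7): P = [2, 3, 7] / [4, 5, 8] / [9];  Q = [1, 2, 5] / [3, 4, 6] / [7]
  Insert 1 (step 8): P = [1, 3, 7] / [2, 5, 8] / [4] / [9];  Q = [1, 2, 5] / [3, 4, 6] / [7] / [8]
  Insert 6 (step 9): P = [1, 3, 6] / [2, 5, 7] / [4, 8] / [9];  Q = [1, 2, 5] / [3, 4, 6] / [7, 9] / [8]
Final shape: (3, 3, 2, 1).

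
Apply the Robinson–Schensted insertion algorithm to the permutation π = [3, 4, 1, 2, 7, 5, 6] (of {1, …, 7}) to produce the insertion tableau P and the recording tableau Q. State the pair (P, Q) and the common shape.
P = [1, 2, 5, 6] / [3, 4, 7];  Q = [1, 2, 5, 7] / [3, 4, 6];  common shape = (4, 3)

Row-insert the values π_1, π_2, … into P one at a time, bumping the leftmost entry strictly greater than the inserted value down to the next row. The recording tableau Q records, in position (i, j), the step at which that cell was added to P.
  Insert 3 (step 1): P = [3];  Q = [1]
  Insert 4 (step 2): P = [3, 4];  Q = [1, 2]
  Insert 1 (step 3): P = [1, 4] / [3];  Q = [1, 2] / [3]
  Insert 2 (step 4): P = [1, 2] / [3, 4];  Q = [1, 2] / [3, 4]
  Insert 7 (step 5): P = [1, 2, 7] / [3, 4];  Q = [1, 2, 5] / [3, 4]
  Insert 5 (step 6): P = [1, 2, 5] / [3, 4, 7];  Q = [1, 2, 5] / [3, 4, 6]
  Insert 6 (step 7): P = [1, 2, 5, 6] / [3, 4, 7];  Q = [1, 2, 5, 7] / [3, 4, 6]
Final shape: (4, 3).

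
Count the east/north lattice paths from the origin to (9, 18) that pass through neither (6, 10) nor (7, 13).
Number of paths = 2410257

Inclusion–exclusion. Total paths: C(27, 9) = 4686825. Through P₁: C(16, 6)·C(11, 3) = 1321320. Through P₂: C(20, 7)·C(7, 2) = 1627920. Since P₁ is strictly southwest of P₂, a monotone path through both must visit P₁ then P₂; paths through both = C(16, 6)·C(4, 1)·C(7, 2) = 672672. Avoid both = 4686825 − 1321320 − 1627920 + 672672 = 2410257.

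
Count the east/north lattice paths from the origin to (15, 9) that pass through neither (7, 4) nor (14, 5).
Number of paths = 837854

Inclusion–exclusion. Total paths: C(24, 15) = 1307504. Through P₁: C(11, 7)·C(13, 8) = 424710. Through P₂: C(19, 14)·C(5, 1) = 58140. Since P₁ is strictly southwest of P₂, a monotone path through both must visit P₁ then P₂; paths through both = C(11, 7)·C(8, 7)·C(5, 1) = 13200. Avoid both = 1307504 − 424710 − 58140 + 13200 = 837854.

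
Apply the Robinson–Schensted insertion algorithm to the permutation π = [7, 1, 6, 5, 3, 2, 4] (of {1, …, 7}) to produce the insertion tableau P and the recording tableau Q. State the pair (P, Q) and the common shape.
P = [1, 2, 4] / [3] / [5] / [6] / [7];  Q = [1, 3, 7] / [2] / [4] / [5] / [6];  common shape = (3, 1, 1, 1, 1)

Row-insert the values π_1, π_2, … into P one at a time, bumping the leftmost entry strictly greater than the inserted value down to the next row. The recording tableau Q records, in position (i, j), the step at which that cell was added to P.
  Insert 7 (step 1): P = [7];  Q = [1]
  Insert 1 (step 2): P = [1] / [7];  Q = [1] / [2]
  Insert 6 (step 3): P = [1, 6] / [7];  Q = [1, 3] / [2]
  Insert 5 (step 4): P = [1, 5] / [6] / [7];  Q = [1, 3] / [2] / [4]
  Insert 3 (step 5): P = [1, 3] / [5] / [6] / [7];  Q = [1, 3] / [2] / [4] / [5]
  Insert 2 (step 6): P = [1, 2] / [3] / [5] / [6] / [7];  Q = [1, 3] / [2] / [4] / [5] / [6]
  Insert 4 (step 7): P = [1, 2, 4] / [3] / [5] / [6] / [7];  Q = [1, 3, 7] / [2] / [4] / [5] / [6]
Final shape: (3, 1, 1, 1, 1).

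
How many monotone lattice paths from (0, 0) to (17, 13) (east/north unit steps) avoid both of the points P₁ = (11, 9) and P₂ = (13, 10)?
Number of paths = 62081740

Inclusion–exclusion. Total paths: C(30, 17) = 119759850. Through P₁: C(20, 11)·C(10, 6) = 35271600. Through P₂: C(23, 13)·C(7, 4) = 40042310. Since P₁ is strictly southwest of P₂, a monotone path through both must visit P₁ then P₂; paths through both = C(20, 11)·C(3, 2)·C(7, 4) = 17635800. Avoid both = 119759850 − 35271600 − 40042310 + 17635800 = 62081740.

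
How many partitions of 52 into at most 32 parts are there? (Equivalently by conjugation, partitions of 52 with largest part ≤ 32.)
p(52, parts ≤ 32) = 279502

Use the recurrence p(n, m) = p(n, m−1) + p(n−m, m): either the largest part is < m (count p(n, m−1)) or the largest part is exactly m (remove one copy of m, count p(n−m, m)). With p(0, ·) = 1 this gives p(52, parts ≤ 32) = 279502. (By conjugating Young diagrams, this also counts partitions of 52 into at most 32 parts.)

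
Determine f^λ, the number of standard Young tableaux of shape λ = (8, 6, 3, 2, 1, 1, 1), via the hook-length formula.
# SYT of shape (8, 6, 3, 2, 1, 1, 1) = 2873325312

Hook-length formula: f^λ = n! / Π hook(c), product over all cells c of the Young diagram. For λ = (8, 6, 3, 2, 1, 1, 1), n = 22 boxes. Hook lengths by row (left-to-right, top-to-bottom): [14, 10, 8, 6, 5, 4, 2, 1]; [11, 7, 5, 3, 2, 1]; [7, 3, 1]; [5, 1]; [3]; [2]; [1]. Product of hooks = 391184640000. So f^λ = 22! / 391184640000 = 1124000727777607680000 / 391184640000 = 2873325312.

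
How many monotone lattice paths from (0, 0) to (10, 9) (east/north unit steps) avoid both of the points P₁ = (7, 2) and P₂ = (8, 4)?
Number of paths = 79931

Inclusion–exclusion. Total paths: C(19, 10) = 92378. Through P₁: C(9, 7)·C(10, 3) = 4320. Through P₂: C(12, 8)·C(7, 2) = 10395. Since P₁ is strictly southwest of P₂, a monotone path through both must visit P₁ then P₂; paths through both = C(9, 7)·C(3, 1)·C(7, 2) = 2268. Avoid both = 92378 − 4320 − 10395 + 2268 = 79931.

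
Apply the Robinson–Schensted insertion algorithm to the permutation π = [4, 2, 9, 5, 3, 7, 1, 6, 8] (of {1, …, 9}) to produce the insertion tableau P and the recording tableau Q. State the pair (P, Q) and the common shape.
P = [1, 3, 6, 8] / [2, 5, 7] / [4] / [9];  Q = [1, 3, 6, 9] / [2, 4, 8] / [5] / [7];  common shape = (4, 3, 1, 1)

Row-insert the values π_1, π_2, … into P one at a time, bumping the leftmost entry strictly greater than the inserted value down to the next row. The recording tableau Q records, in position (i, j), the step at which that cell was added to P.
  Insert 4 (step 1): P = [4];  Q = [1]
  Insert 2 (step 2): P = [2] / [4];  Q = [1] / [2]
  Insert 9 (step 3): P = [2, 9] / [4];  Q = [1, 3] / [2]
  Insert 5 (step 4): P = [2, 5] / [4, 9];  Q = [1, 3] / [2, 4]
  Insert 3 (step 5): P = [2, 3] / [4, 5] / [9];  Q = [1, 3] / [2, 4] / [5]
  Insert 7 (step 6): P = [2, 3, 7] / [4, 5] / [9];  Q = [1, 3, 6] / [2, 4] / [5]
  Insert 1 (step 7): P = [1, 3, 7] / [2, 5] / [4] / [9];  Q = [1, 3, 6] / [2, 4] / [5] / [7]
  Insert 6 (step 8): P = [1, 3, 6] / [2, 5, 7] / [4] / [9];  Q = [1, 3, 6] / [2, 4, 8] / [5] / [7]
  Insert 8 (step 9): P = [1, 3, 6, 8] / [2, 5, 7] / [4] / [9];  Q = [1, 3, 6, 9] / [2, 4, 8] / [5] / [7]
Final shape: (4, 3, 1, 1).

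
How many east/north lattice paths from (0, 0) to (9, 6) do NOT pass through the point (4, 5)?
Number of paths = 4249

Total paths from (0, 0) to (9, 6): C(15, 9) = 5005. Paths through (4, 5): (paths (0, 0) → (4, 5)) × (paths (4, 5) → (9, 6)) = C(9, 4) · C(6, 5) = 126 · 6 = 756. Avoidance count = 5005 − 756 = 4249.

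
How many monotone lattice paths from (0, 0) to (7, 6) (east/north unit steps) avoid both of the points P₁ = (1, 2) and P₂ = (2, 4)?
Number of paths = 960

Inclusion–exclusion. Total paths: C(13, 7) = 1716. Through P₁: C(3, 1)·C(10, 6) = 630. Through P₂: C(6, 2)·C(7, 5) = 315. Since P₁ is strictly southwest of P₂, a monotone path through both must visit P₁ then P₂; paths through both = C(3, 1)·C(3, 1)·C(7, 5) = 189. Avoid both = 1716 − 630 − 315 + 189 = 960.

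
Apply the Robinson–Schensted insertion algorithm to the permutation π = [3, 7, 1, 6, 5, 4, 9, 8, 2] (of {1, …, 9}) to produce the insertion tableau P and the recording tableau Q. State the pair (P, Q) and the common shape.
P = [1, 2, 8] / [3, 4, 9] / [5] / [6] / [7];  Q = [1, 2, 7] / [3, 4, 8] / [5] / [6] / [9];  common shape = (3, 3, 1, 1, 1)

Row-insert the values π_1, π_2, … into P one at a time, bumping the leftmost entry strictly greater than the inserted value down to the next row. The recording tableau Q records, in position (i, j), the step at which that cell was added to P.
  Insert 3 (step 1): P = [3];  Q = [1]
  Insert 7 (step 2): P = [3, 7];  Q = [1, 2]
  Insert 1 (step 3): P = [1, 7] / [3];  Q = [1, 2] / [3]
  Insert 6 (step 4): P = [1, 6] / [3, 7];  Q = [1, 2] / [3, 4]
  Insert 5 (step 5): P = [1, 5] / [3, 6] / [7];  Q = [1, 2] / [3, 4] / [5]
  Insert 4 (step 6): P = [1, 4] / [3, 5] / [6] / [7];  Q = [1, 2] / [3, 4] / [5] / [6]
  Insert 9 (step 7): P = [1, 4, 9] / [3, 5] / [6] / [7];  Q = [1, 2, 7] / [3, 4] / [5] / [6]
  Insert 8 (step 8): P = [1, 4, 8] / [3, 5, 9] / [6] / [7];  Q = [1, 2, 7] / [3, 4, 8] / [5] / [6]
  Insert 2 (step 9): P = [1, 2, 8] / [3, 4, 9] / [5] / [6] / [7];  Q = [1, 2, 7] / [3, 4, 8] / [5] / [6] / [9]
Final shape: (3, 3, 1, 1, 1).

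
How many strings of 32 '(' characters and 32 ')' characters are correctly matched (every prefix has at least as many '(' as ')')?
C_32 = 55534064877048198

These balanced parentheses are counted by the Catalan number C_n = (1/(n + 1)) · C(2n, n). For n = 32: C_32 = (1/33) · C(64, 32) = 1832624140942590534/33 = 55534064877048198.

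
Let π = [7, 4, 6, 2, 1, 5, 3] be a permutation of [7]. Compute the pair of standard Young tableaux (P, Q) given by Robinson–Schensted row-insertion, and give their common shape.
P = [1, 3] / [2, 5] / [4, 6] / [7];  Q = [1, 3] / [2, 6] / [4, 7] / [5];  common shape = (2, 2, 2, 1)

Row-insert the values π_1, π_2, … into P one at a time, bumping the leftmost entry strictly greater than the inserted value down to the next row. The recording tableau Q records, in position (i, j), the step at which that cell was added to P.
  Insert 7 (step 1): P = [7];  Q = [1]
  Insert 4 (step 2): P = [4] / [7];  Q = [1] / [2]
  Insert 6 (step 3): P = [4, 6] / [7];  Q = [1, 3] / [2]
  Insert 2 (step 4): P = [2, 6] / [4] / [7];  Q = [1, 3] / [2] / [4]
  Insert 1 (step 5): P = [1, 6] / [2] / [4] / [7];  Q = [1, 3] / [2] / [4] / [5]
  Insert 5 (step 6): P = [1, 5] / [2, 6] / [4] / [7];  Q = [1, 3] / [2, 6] / [4] / [5]
  Insert 3 (step 7): P = [1, 3] / [2, 5] / [4, 6] / [7];  Q = [1, 3] / [2, 6] / [4, 7] / [5]
Final shape: (2, 2, 2, 1).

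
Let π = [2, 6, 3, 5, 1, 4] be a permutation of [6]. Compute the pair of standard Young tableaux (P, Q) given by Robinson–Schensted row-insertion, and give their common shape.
P = [1, 3, 4] / [2, 5] / [6];  Q = [1, 2, 4] / [3, 6] / [5];  common shape = (3, 2, 1)

Row-insert the values π_1, π_2, … into P one at a time, bumping the leftmost entry strictly greater than the inserted value down to the next row. The recording tableau Q records, in position (i, j), the step at which that cell was added to P.
  Insert 2 (step 1): P = [2];  Q = [1]
  Insert 6 (step 2): P = [2, 6];  Q = [1, 2]
  Insert 3 (step 3): P = [2, 3] / [6];  Q = [1, 2] / [3]
  Insert 5 (step 4): P = [2, 3, 5] / [6];  Q = [1, 2, 4] / [3]
  Insert 1 (step 5): P = [1, 3, 5] / [2] / [6];  Q = [1, 2, 4] / [3] / [5]
  Insert 4 (step 6): P = [1, 3, 4] / [2, 5] / [6];  Q = [1, 2, 4] / [3, 6] / [5]
Final shape: (3, 2, 1).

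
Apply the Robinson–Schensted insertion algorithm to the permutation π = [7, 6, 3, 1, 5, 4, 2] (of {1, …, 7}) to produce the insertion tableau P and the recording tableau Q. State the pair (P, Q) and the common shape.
P = [1, 2] / [3, 4] / [5] / [6] / [7];  Q = [1, 5] / [2, 6] / [3] / [4] / [7];  common shape = (2, 2, 1, 1, 1)

Row-insert the values π_1, π_2, … into P one at a time, bumping the leftmost entry strictly greater than the inserted value down to the next row. The recording tableau Q records, in position (i, j), the step at which that cell was added to P.
  Insert 7 (step 1): P = [7];  Q = [1]
  Insert 6 (step 2): P = [6] / [7];  Q = [1] / [2]
  Insert 3 (step 3): P = [3] / [6] / [7];  Q = [1] / [2] / [3]
  Insert 1 (step 4): P = [1] / [3] / [6] / [7];  Q = [1] / [2] / [3] / [4]
  Insert 5 (step 5): P = [1, 5] / [3] / [6] / [7];  Q = [1, 5] / [2] / [3] / [4]
  Insert 4 (step 6): P = [1, 4] / [3, 5] / [6] / [7];  Q = [1, 5] / [2, 6] / [3] / [4]
  Insert 2 (step 7): P = [1, 2] / [3, 4] / [5] / [6] / [7];  Q = [1, 5] / [2, 6] / [3] / [4] / [7]
Final shape: (2, 2, 1, 1, 1).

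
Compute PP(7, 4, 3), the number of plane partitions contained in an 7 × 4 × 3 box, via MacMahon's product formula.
PP(7, 4, 3) = 1557270

Evaluate the triple product over i = 1..7, j = 1..4, k = 1..3. The factors are (2/1) · (3/2) · (4/3) · (3/2) · (4/3) · (5/4) · (4/3) · (5/4) · … (84 factors total). The numerators and denominators telescope so the product is an integer; carrying out the multiplication exactly gives PP(7, 4, 3) = 1557270.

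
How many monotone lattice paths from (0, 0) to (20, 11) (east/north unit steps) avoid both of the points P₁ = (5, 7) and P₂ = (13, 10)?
Number of paths = 73495435

Inclusion–exclusion. Total paths: C(31, 20) = 84672315. Through P₁: C(12, 5)·C(19, 15) = 3069792. Through P₂: C(23, 13)·C(8, 7) = 9152528. Since P₁ is strictly southwest of P₂, a monotone path through both must visit P₁ then P₂; paths through both = C(12, 5)·C(11, 8)·C(8, 7) = 1045440. Avoid both = 84672315 − 3069792 − 9152528 + 1045440 = 73495435.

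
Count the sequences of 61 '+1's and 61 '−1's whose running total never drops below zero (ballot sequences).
C_61 = 6182127958584855650487080847216336

These ballot sequences are counted by the Catalan number C_n = (1/(n + 1)) · C(2n, n). For n = 61: C_61 = (1/62) · C(122, 61) = 383291933432261050330199012527412832/62 = 6182127958584855650487080847216336.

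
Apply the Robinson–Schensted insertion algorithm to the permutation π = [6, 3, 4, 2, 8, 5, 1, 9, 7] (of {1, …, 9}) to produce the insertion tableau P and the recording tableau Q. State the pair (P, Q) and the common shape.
P = [1, 4, 5, 7] / [2, 8, 9] / [3] / [6];  Q = [1, 3, 5, 8] / [2, 6, 9] / [4] / [7];  common shape = (4, 3, 1, 1)

Row-insert the values π_1, π_2, … into P one at a time, bumping the leftmost entry strictly greater than the inserted value down to the next row. The recording tableau Q records, in position (i, j), the step at which that cell was added to P.
  Insert 6 (step 1): P = [6];  Q = [1]
  Insert 3 (step 2): P = [3] / [6];  Q = [1] / [2]
  Insert 4 (step 3): P = [3, 4] / [6];  Q = [1, 3] / [2]
  Insert 2 (step 4): P = [2, 4] / [3] / [6];  Q = [1, 3] / [2] / [4]
  Insert 8 (step 5): P = [2, 4, 8] / [3] / [6];  Q = [1, 3, 5] / [2] / [4]
  Insert 5 (step 6): P = [2, 4, 5] / [3, 8] / [6];  Q = [1, 3, 5] / [2, 6] / [4]
  Insert 1 (step 7): P = [1, 4, 5] / [2, 8] / [3] / [6];  Q = [1, 3, 5] / [2, 6] / [4] / [7]
  Insert 9 (step 8): P = [1, 4, 5, 9] / [2, 8] / [3] / [6];  Q = [1, 3, 5, 8] / [2, 6] / [4] / [7]
  Insert 7 (step 9): P = [1, 4, 5, 7] / [2, 8, 9] / [3] / [6];  Q = [1, 3, 5, 8] / [2, 6, 9] / [4] / [7]
Final shape: (4, 3, 1, 1).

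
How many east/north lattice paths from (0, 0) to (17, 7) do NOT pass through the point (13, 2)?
Number of paths = 332874

Total paths from (0, 0) to (17, 7): C(24, 17) = 346104. Paths through (13, 2): (paths (0, 0) → (13, 2)) × (paths (13, 2) → (17, 7)) = C(15, 13) · C(9, 4) = 105 · 126 = 13230. Avoidance count = 346104 − 13230 = 332874.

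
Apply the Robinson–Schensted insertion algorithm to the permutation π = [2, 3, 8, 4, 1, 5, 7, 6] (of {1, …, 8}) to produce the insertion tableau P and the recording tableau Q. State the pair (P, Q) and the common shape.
P = [1, 3, 4, 5, 6] / [2, 7] / [8];  Q = [1, 2, 3, 6, 7] / [4, 8] / [5];  common shape = (5, 2, 1)

Row-insert the values π_1, π_2, … into P one at a time, bumping the leftmost entry strictly greater than the inserted value down to the next row. The recording tableau Q records, in position (i, j), the step at which that cell was added to P.
  Insert 2 (step 1): P = [2];  Q = [1]
  Insert 3 (step 2): P = [2, 3];  Q = [1, 2]
  Insert 8 (step 3): P = [2, 3, 8];  Q = [1, 2, 3]
  Insert 4 (step 4): P = [2, 3, 4] / [8];  Q = [1, 2, 3] / [4]
  Insert 1 (step 5): P = [1, 3, 4] / [2] / [8];  Q = [1, 2, 3] / [4] / [5]
  Insert 5 (step 6): P = [1, 3, 4, 5] / [2] / [8];  Q = [1, 2, 3, 6] / [4] / [5]
  Insert 7 (step 7): P = [1, 3, 4, 5, 7] / [2] / [8];  Q = [1, 2, 3, 6, 7] / [4] / [5]
  Insert 6 (step 8): P = [1, 3, 4, 5, 6] / [2, 7] / [8];  Q = [1, 2, 3, 6, 7] / [4, 8] / [5]
Final shape: (5, 2, 1).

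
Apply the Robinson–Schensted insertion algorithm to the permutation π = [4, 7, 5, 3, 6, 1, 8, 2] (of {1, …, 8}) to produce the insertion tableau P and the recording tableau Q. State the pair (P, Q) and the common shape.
P = [1, 2, 6, 8] / [3, 5] / [4] / [7];  Q = [1, 2, 5, 7] / [3, 8] / [4] / [6];  common shape = (4, 2, 1, 1)

Row-insert the values π_1, π_2, … into P one at a time, bumping the leftmost entry strictly greater than the inserted value down to the next row. The recording tableau Q records, in position (i, j), the step at which that cell was added to P.
  Insert 4 (step 1): P = [4];  Q = [1]
  Insert 7 (step 2): P = [4, 7];  Q = [1, 2]
  Insert 5 (step 3): P = [4, 5] / [7];  Q = [1, 2] / [3]
  Insert 3 (step 4): P = [3, 5] / [4] / [7];  Q = [1, 2] / [3] / [4]
  Insert 6 (step 5): P = [3, 5, 6] / [4] / [7];  Q = [1, 2, 5] / [3] / [4]
  Insert 1 (step 6): P = [1, 5, 6] / [3] / [4] / [7];  Q = [1, 2, 5] / [3] / [4] / [6]
  Insert 8 (step 7): P = [1, 5, 6, 8] / [3] / [4] / [7];  Q = [1, 2, 5, 7] / [3] / [4] / [6]
  Insert 2 (step 8): P = [1, 2, 6, 8] / [3, 5] / [4] / [7];  Q = [1, 2, 5, 7] / [3, 8] / [4] / [6]
Final shape: (4, 2, 1, 1).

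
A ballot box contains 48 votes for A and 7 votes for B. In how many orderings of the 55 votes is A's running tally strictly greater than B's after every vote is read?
Strict-lead orderings = 151273395

Total orderings of the 55 votes with 48 for A: C(55, 48) = 202927725. By the Bertrand ballot formula (Cycle Lemma / reflection principle), the number of orderings in which A is strictly ahead of B throughout is (p − q)/(p + q) · C(p + q, p) = (48 − 7)/(48 + 7) · 202927725 = 151273395.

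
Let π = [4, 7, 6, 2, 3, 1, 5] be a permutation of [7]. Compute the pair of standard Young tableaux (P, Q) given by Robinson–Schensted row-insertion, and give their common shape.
P = [1, 3, 5] / [2, 6] / [4] / [7];  Q = [1, 2, 7] / [3, 5] / [4] / [6];  common shape = (3, 2, 1, 1)

Row-insert the values π_1, π_2, … into P one at a time, bumping the leftmost entry strictly greater than the inserted value down to the next row. The recording tableau Q records, in position (i, j), the step at which that cell was added to P.
  Insert 4 (step 1): P = [4];  Q = [1]
  Insert 7 (step 2): P = [4, 7];  Q = [1, 2]
  Insert 6 (step 3): P = [4, 6] / [7];  Q = [1, 2] / [3]
  Insert 2 (step 4): P = [2, 6] / [4] / [7];  Q = [1, 2] / [3] / [4]
  Insert 3 (step 5): P = [2, 3] / [4, 6] / [7];  Q = [1, 2] / [3, 5] / [4]
  Insert 1 (step 6): P = [1, 3] / [2, 6] / [4] / [7];  Q = [1, 2] / [3, 5] / [4] / [6]
  Insert 5 (step 7): P = [1, 3, 5] / [2, 6] / [4] / [7];  Q = [1, 2, 7] / [3, 5] / [4] / [6]
Final shape: (3, 2, 1, 1).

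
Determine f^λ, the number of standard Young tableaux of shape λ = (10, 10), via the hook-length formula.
# SYT of shape (10, 10) = 16796

Hook-length formula: f^λ = n! / Π hook(c), product over all cells c of the Young diagram. For λ = (10, 10), n = 20 boxes. Hook lengths by row (left-to-right, top-to-bottom): [11, 10, 9, 8, 7, 6, 5, 4, 3, 2]; [10, 9, 8, 7, 6, 5, 4, 3, 2, 1]. Product of hooks = 144850083840000. So f^λ = 20! / 144850083840000 = 2432902008176640000 / 144850083840000 = 16796.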